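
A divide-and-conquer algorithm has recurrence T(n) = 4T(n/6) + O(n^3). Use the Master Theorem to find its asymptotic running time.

Master Theorem for T(n) = 4T(n/6) + O(n^3):

a = 4, b = 6, c = 3
log_b(a) = log_6(4) = 0.7737

Case 3: c = 3 > log_6(4) = 0.7737
T(n) = O(n^3) = O(n^3)

For T(n) = 4T(n/6) + O(n^3): log_6(4) = 0.7737. This is Case 3 of the Master Theorem (c > log_b(a), work dominated by root), giving O(n^3).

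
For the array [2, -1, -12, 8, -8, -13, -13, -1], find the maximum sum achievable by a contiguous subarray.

Using Kadane's algorithm on [2, -1, -12, 8, -8, -13, -13, -1]:

Scanning through the array:
Position 1 (value -1): max_ending_here = 1, max_so_far = 2
Position 2 (value -12): max_ending_here = -11, max_so_far = 2
Position 3 (value 8): max_ending_here = 8, max_so_far = 8
Position 4 (value -8): max_ending_here = 0, max_so_far = 8
Position 5 (value -13): max_ending_here = -13, max_so_far = 8
Position 6 (value -13): max_ending_here = -13, max_so_far = 8
Position 7 (value -1): max_ending_here = -1, max_so_far = 8

Maximum subarray: [8]
Maximum sum: 8

The maximum subarray is [8] with sum 8. This subarray runs from index 3 to index 3.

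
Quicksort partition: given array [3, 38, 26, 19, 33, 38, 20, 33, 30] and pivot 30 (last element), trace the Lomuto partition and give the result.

Lomuto partition with pivot = 30:

Initial array: [3, 38, 26, 19, 33, 38, 20, 33, 30]

arr[0]=3 <= 30: swap with position 0, array becomes [3, 38, 26, 19, 33, 38, 20, 33, 30]
arr[1]=38 > 30: no swap
arr[2]=26 <= 30: swap with position 1, array becomes [3, 26, 38, 19, 33, 38, 20, 33, 30]
arr[3]=19 <= 30: swap with position 2, array becomes [3, 26, 19, 38, 33, 38, 20, 33, 30]
arr[4]=33 > 30: no swap
arr[5]=38 > 30: no swap
arr[6]=20 <= 30: swap with position 3, array becomes [3, 26, 19, 20, 33, 38, 38, 33, 30]
arr[7]=33 > 30: no swap

Place pivot at position 4: [3, 26, 19, 20, 30, 38, 38, 33, 33]
Pivot position: 4

After partitioning with pivot 30, the array becomes [3, 26, 19, 20, 30, 38, 38, 33, 33]. The pivot is placed at index 4. All elements to the left of the pivot are <= 30, and all elements to the right are > 30.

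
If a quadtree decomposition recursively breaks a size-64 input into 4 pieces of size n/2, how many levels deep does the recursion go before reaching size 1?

For divide and conquer with division factor 2:

Problem sizes at each level:
Level 0: 64
Level 1: 32
Level 2: 16
Level 3: 8
Level 4: 4
Level 5: 2
Level 6: 1

The root is level 0 and the size-1 base case is level 6 (the tree spans levels 0 through 6, i.e. 7 levels counting the root), so the depth is the number of divisions: log_2(64) = 6

The recursion tree depth is log_2(64) = 6. At each level, the problem size is divided by 2, so it takes 6 divisions to reduce to a base case of size 1. The algorithm makes 4 recursive calls at each level.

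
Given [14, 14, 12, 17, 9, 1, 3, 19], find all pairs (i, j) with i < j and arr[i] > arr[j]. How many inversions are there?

Finding inversions in [14, 14, 12, 17, 9, 1, 3, 19]:

(0, 2): arr[0]=14 > arr[2]=12
(0, 4): arr[0]=14 > arr[4]=9
(0, 5): arr[0]=14 > arr[5]=1
(0, 6): arr[0]=14 > arr[6]=3
(1, 2): arr[1]=14 > arr[2]=12
(1, 4): arr[1]=14 > arr[4]=9
(1, 5): arr[1]=14 > arr[5]=1
(1, 6): arr[1]=14 > arr[6]=3
(2, 4): arr[2]=12 > arr[4]=9
(2, 5): arr[2]=12 > arr[5]=1
(2, 6): arr[2]=12 > arr[6]=3
(3, 4): arr[3]=17 > arr[4]=9
(3, 5): arr[3]=17 > arr[5]=1
(3, 6): arr[3]=17 > arr[6]=3
(4, 5): arr[4]=9 > arr[5]=1
(4, 6): arr[4]=9 > arr[6]=3

Total inversions: 16

The array has 16 inversion(s): (0,2), (0,4), (0,5), (0,6), (1,2), (1,4), (1,5), (1,6), (2,4), (2,5), (2,6), (3,4), (3,5), (3,6), (4,5), (4,6). Each pair (i,j) satisfies i < j and arr[i] > arr[j].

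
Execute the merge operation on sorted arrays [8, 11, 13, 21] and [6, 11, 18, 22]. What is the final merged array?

Merging process:

Compare 8 vs 6: take 6 from right. Merged: [6]
Compare 8 vs 11: take 8 from left. Merged: [6, 8]
Compare 11 vs 11: take 11 from left. Merged: [6, 8, 11]
Compare 13 vs 11: take 11 from right. Merged: [6, 8, 11, 11]
Compare 13 vs 18: take 13 from left. Merged: [6, 8, 11, 11, 13]
Compare 21 vs 18: take 18 from right. Merged: [6, 8, 11, 11, 13, 18]
Compare 21 vs 22: take 21 from left. Merged: [6, 8, 11, 11, 13, 18, 21]
Append remaining from right: [22]. Merged: [6, 8, 11, 11, 13, 18, 21, 22]

Final merged array: [6, 8, 11, 11, 13, 18, 21, 22]
Total comparisons: 7

The merged array is [6, 8, 11, 11, 13, 18, 21, 22], requiring 7 comparisons. The merge step runs in O(n) time where n is the total number of elements.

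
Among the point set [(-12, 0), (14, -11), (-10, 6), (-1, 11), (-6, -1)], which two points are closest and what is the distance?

Computing all pairwise distances among 5 points:

d((-12, 0), (14, -11)) = 28.2312
d((-12, 0), (-10, 6)) = 6.3246
d((-12, 0), (-1, 11)) = 15.5563
d((-12, 0), (-6, -1)) = 6.0828 <-- minimum
d((14, -11), (-10, 6)) = 29.4109
d((14, -11), (-1, 11)) = 26.6271
d((14, -11), (-6, -1)) = 22.3607
d((-10, 6), (-1, 11)) = 10.2956
d((-10, 6), (-6, -1)) = 8.0623
d((-1, 11), (-6, -1)) = 13.0

Closest pair: (-12, 0) and (-6, -1) with distance 6.0828

The closest pair is (-12, 0) and (-6, -1) with Euclidean distance 6.0828. For 5 points, brute-force pairwise comparison is shown above. For large n, the divide-and-conquer algorithm (sort by x, recurse on halves, check the dividing strip) achieves O(n log n).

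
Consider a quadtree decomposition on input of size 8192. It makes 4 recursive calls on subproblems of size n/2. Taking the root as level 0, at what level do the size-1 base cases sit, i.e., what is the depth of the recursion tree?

For divide and conquer with division factor 2:

Problem sizes at each level:
Level 0: 8192
Level 1: 4096
Level 2: 2048
Level 3: 1024
Level 4: 512
Level 5: 256
Level 6: 128
Level 7: 64
Level 8: 32
Level 9: 16
Level 10: 8
Level 11: 4
Level 12: 2
Level 13: 1

The root is level 0 and the size-1 base case is level 13 (the tree spans levels 0 through 13, i.e. 14 levels counting the root), so the depth is the number of divisions: log_2(8192) = 13

The recursion tree depth is log_2(8192) = 13. At each level, the problem size is divided by 2, so it takes 13 divisions to reduce to a base case of size 1. The algorithm makes 4 recursive calls at each level.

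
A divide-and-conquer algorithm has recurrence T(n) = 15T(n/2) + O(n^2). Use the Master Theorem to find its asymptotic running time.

Master Theorem for T(n) = 15T(n/2) + O(n^2):

a = 15, b = 2, c = 2
log_b(a) = log_2(15) = 3.9069

Case 1: c = 2 < log_2(15) = 3.9069
T(n) = O(n^(log_2 15))

For T(n) = 15T(n/2) + O(n^2): log_2(15) = 3.9069. This is Case 1 of the Master Theorem (c < log_b(a), work dominated by leaves), giving O(n^(log_2 15)).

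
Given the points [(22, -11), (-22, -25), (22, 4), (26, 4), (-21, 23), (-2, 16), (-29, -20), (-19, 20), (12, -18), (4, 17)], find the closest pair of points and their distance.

Computing all pairwise distances among 10 points:

d((22, -11), (-22, -25)) = 46.1736
d((22, -11), (22, 4)) = 15.0
d((22, -11), (26, 4)) = 15.5242
d((22, -11), (-21, 23)) = 54.8179
d((22, -11), (-2, 16)) = 36.1248
d((22, -11), (-29, -20)) = 51.788
d((22, -11), (-19, 20)) = 51.4004
d((22, -11), (12, -18)) = 12.2066
d((22, -11), (4, 17)) = 33.2866
d((-22, -25), (22, 4)) = 52.6972
d((-22, -25), (26, 4)) = 56.0803
d((-22, -25), (-21, 23)) = 48.0104
d((-22, -25), (-2, 16)) = 45.618
d((-22, -25), (-29, -20)) = 8.6023
d((-22, -25), (-19, 20)) = 45.0999
d((-22, -25), (12, -18)) = 34.7131
d((-22, -25), (4, 17)) = 49.3964
d((22, 4), (26, 4)) = 4.0
d((22, 4), (-21, 23)) = 47.0106
d((22, 4), (-2, 16)) = 26.8328
d((22, 4), (-29, -20)) = 56.3649
d((22, 4), (-19, 20)) = 44.0114
d((22, 4), (12, -18)) = 24.1661
d((22, 4), (4, 17)) = 22.2036
d((26, 4), (-21, 23)) = 50.6952
d((26, 4), (-2, 16)) = 30.4631
d((26, 4), (-29, -20)) = 60.0083
d((26, 4), (-19, 20)) = 47.7598
d((26, 4), (12, -18)) = 26.0768
d((26, 4), (4, 17)) = 25.5539
d((-21, 23), (-2, 16)) = 20.2485
d((-21, 23), (-29, -20)) = 43.7379
d((-21, 23), (-19, 20)) = 3.6056 <-- minimum
d((-21, 23), (12, -18)) = 52.6308
d((-21, 23), (4, 17)) = 25.7099
d((-2, 16), (-29, -20)) = 45.0
d((-2, 16), (-19, 20)) = 17.4642
d((-2, 16), (12, -18)) = 36.7696
d((-2, 16), (4, 17)) = 6.0828
d((-29, -20), (-19, 20)) = 41.2311
d((-29, -20), (12, -18)) = 41.0488
d((-29, -20), (4, 17)) = 49.5782
d((-19, 20), (12, -18)) = 49.0408
d((-19, 20), (4, 17)) = 23.1948
d((12, -18), (4, 17)) = 35.9026

Closest pair: (-21, 23) and (-19, 20) with distance 3.6056

The closest pair is (-21, 23) and (-19, 20) with Euclidean distance 3.6056. For 10 points, brute-force pairwise comparison is shown above. For large n, the divide-and-conquer algorithm (sort by x, recurse on halves, check the dividing strip) achieves O(n log n).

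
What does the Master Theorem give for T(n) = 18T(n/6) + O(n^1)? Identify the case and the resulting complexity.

Master Theorem for T(n) = 18T(n/6) + O(n^1):

a = 18, b = 6, c = 1
log_b(a) = log_6(18) = 1.6131

Case 1: c = 1 < log_6(18) = 1.6131
T(n) = O(n^(log_6 18))

For T(n) = 18T(n/6) + O(n^1): log_6(18) = 1.6131. This is Case 1 of the Master Theorem (c < log_b(a), work dominated by leaves), giving O(n^(log_6 18)).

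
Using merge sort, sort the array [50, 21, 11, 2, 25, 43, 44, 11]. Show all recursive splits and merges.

Merge sort trace:

Split: [50, 21, 11, 2, 25, 43, 44, 11] -> [50, 21, 11, 2] and [25, 43, 44, 11]
  Split: [50, 21, 11, 2] -> [50, 21] and [11, 2]
    Split: [50, 21] -> [50] and [21]
    Merge: [50] + [21] -> [21, 50]
    Split: [11, 2] -> [11] and [2]
    Merge: [11] + [2] -> [2, 11]
  Merge: [21, 50] + [2, 11] -> [2, 11, 21, 50]
  Split: [25, 43, 44, 11] -> [25, 43] and [44, 11]
    Split: [25, 43] -> [25] and [43]
    Merge: [25] + [43] -> [25, 43]
    Split: [44, 11] -> [44] and [11]
    Merge: [44] + [11] -> [11, 44]
  Merge: [25, 43] + [11, 44] -> [11, 25, 43, 44]
Merge: [2, 11, 21, 50] + [11, 25, 43, 44] -> [2, 11, 11, 21, 25, 43, 44, 50]

Final sorted array: [2, 11, 11, 21, 25, 43, 44, 50]

The merge sort proceeds by recursively splitting the array and merging sorted halves.
After all merges, the sorted array is [2, 11, 11, 21, 25, 43, 44, 50].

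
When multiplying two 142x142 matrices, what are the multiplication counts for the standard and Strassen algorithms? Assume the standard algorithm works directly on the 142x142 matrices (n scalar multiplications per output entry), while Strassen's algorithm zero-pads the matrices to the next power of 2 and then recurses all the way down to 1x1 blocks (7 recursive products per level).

Matrix multiplication for 142x142 matrices:

Strassen's algorithm requires power-of-2 dimensions. Pad 142x142 to 256x256 (next power of 2).

Standard algorithm: 142^3 = 2863288 multiplications
Strassen's algorithm: 7^(log2(256)) = 7^8 = 5764801 multiplications
Difference: 2863288 - 5764801 = -2901513 (Strassen uses MORE here due to padding overhead — for small or just-over-power-of-2 n, padding can outweigh the per-level savings)

Standard: 2863288 multiplications (142^3). Strassen: 5764801 multiplications (7^8, after padding to 256x256). Strassen reduces 8 recursive multiplications to 7 at each level.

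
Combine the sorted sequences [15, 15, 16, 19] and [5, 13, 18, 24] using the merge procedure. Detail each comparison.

Merging process:

Compare 15 vs 5: take 5 from right. Merged: [5]
Compare 15 vs 13: take 13 from right. Merged: [5, 13]
Compare 15 vs 18: take 15 from left. Merged: [5, 13, 15]
Compare 15 vs 18: take 15 from left. Merged: [5, 13, 15, 15]
Compare 16 vs 18: take 16 from left. Merged: [5, 13, 15, 15, 16]
Compare 19 vs 18: take 18 from right. Merged: [5, 13, 15, 15, 16, 18]
Compare 19 vs 24: take 19 from left. Merged: [5, 13, 15, 15, 16, 18, 19]
Append remaining from right: [24]. Merged: [5, 13, 15, 15, 16, 18, 19, 24]

Final merged array: [5, 13, 15, 15, 16, 18, 19, 24]
Total comparisons: 7

The merged array is [5, 13, 15, 15, 16, 18, 19, 24], requiring 7 comparisons. The merge step runs in O(n) time where n is the total number of elements.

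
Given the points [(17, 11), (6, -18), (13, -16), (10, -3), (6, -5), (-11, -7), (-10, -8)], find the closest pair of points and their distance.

Computing all pairwise distances among 7 points:

d((17, 11), (6, -18)) = 31.0161
d((17, 11), (13, -16)) = 27.2947
d((17, 11), (10, -3)) = 15.6525
d((17, 11), (6, -5)) = 19.4165
d((17, 11), (-11, -7)) = 33.2866
d((17, 11), (-10, -8)) = 33.0151
d((6, -18), (13, -16)) = 7.2801
d((6, -18), (10, -3)) = 15.5242
d((6, -18), (6, -5)) = 13.0
d((6, -18), (-11, -7)) = 20.2485
d((6, -18), (-10, -8)) = 18.868
d((13, -16), (10, -3)) = 13.3417
d((13, -16), (6, -5)) = 13.0384
d((13, -16), (-11, -7)) = 25.632
d((13, -16), (-10, -8)) = 24.3516
d((10, -3), (6, -5)) = 4.4721
d((10, -3), (-11, -7)) = 21.3776
d((10, -3), (-10, -8)) = 20.6155
d((6, -5), (-11, -7)) = 17.1172
d((6, -5), (-10, -8)) = 16.2788
d((-11, -7), (-10, -8)) = 1.4142 <-- minimum

Closest pair: (-11, -7) and (-10, -8) with distance 1.4142

The closest pair is (-11, -7) and (-10, -8) with Euclidean distance 1.4142. For 7 points, brute-force pairwise comparison is shown above. For large n, the divide-and-conquer algorithm (sort by x, recurse on halves, check the dividing strip) achieves O(n log n).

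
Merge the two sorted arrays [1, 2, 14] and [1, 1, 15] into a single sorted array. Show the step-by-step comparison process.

Merging process:

Compare 1 vs 1: take 1 from left. Merged: [1]
Compare 2 vs 1: take 1 from right. Merged: [1, 1]
Compare 2 vs 1: take 1 from right. Merged: [1, 1, 1]
Compare 2 vs 15: take 2 from left. Merged: [1, 1, 1, 2]
Compare 14 vs 15: take 14 from left. Merged: [1, 1, 1, 2, 14]
Append remaining from right: [15]. Merged: [1, 1, 1, 2, 14, 15]

Final merged array: [1, 1, 1, 2, 14, 15]
Total comparisons: 5

The merged array is [1, 1, 1, 2, 14, 15], requiring 5 comparisons. The merge step runs in O(n) time where n is the total number of elements.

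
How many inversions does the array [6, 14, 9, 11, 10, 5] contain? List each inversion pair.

Finding inversions in [6, 14, 9, 11, 10, 5]:

(0, 5): arr[0]=6 > arr[5]=5
(1, 2): arr[1]=14 > arr[2]=9
(1, 3): arr[1]=14 > arr[3]=11
(1, 4): arr[1]=14 > arr[4]=10
(1, 5): arr[1]=14 > arr[5]=5
(2, 5): arr[2]=9 > arr[5]=5
(3, 4): arr[3]=11 > arr[4]=10
(3, 5): arr[3]=11 > arr[5]=5
(4, 5): arr[4]=10 > arr[5]=5

Total inversions: 9

The array has 9 inversion(s): (0,5), (1,2), (1,3), (1,4), (1,5), (2,5), (3,4), (3,5), (4,5). Each pair (i,j) satisfies i < j and arr[i] > arr[j].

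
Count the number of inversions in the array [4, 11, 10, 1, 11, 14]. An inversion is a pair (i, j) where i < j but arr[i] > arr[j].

Finding inversions in [4, 11, 10, 1, 11, 14]:

(0, 3): arr[0]=4 > arr[3]=1
(1, 2): arr[1]=11 > arr[2]=10
(1, 3): arr[1]=11 > arr[3]=1
(2, 3): arr[2]=10 > arr[3]=1

Total inversions: 4

The array has 4 inversion(s): (0,3), (1,2), (1,3), (2,3). Each pair (i,j) satisfies i < j and arr[i] > arr[j].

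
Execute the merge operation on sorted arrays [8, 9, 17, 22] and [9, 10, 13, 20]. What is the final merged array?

Merging process:

Compare 8 vs 9: take 8 from left. Merged: [8]
Compare 9 vs 9: take 9 from left. Merged: [8, 9]
Compare 17 vs 9: take 9 from right. Merged: [8, 9, 9]
Compare 17 vs 10: take 10 from right. Merged: [8, 9, 9, 10]
Compare 17 vs 13: take 13 from right. Merged: [8, 9, 9, 10, 13]
Compare 17 vs 20: take 17 from left. Merged: [8, 9, 9, 10, 13, 17]
Compare 22 vs 20: take 20 from right. Merged: [8, 9, 9, 10, 13, 17, 20]
Append remaining from left: [22]. Merged: [8, 9, 9, 10, 13, 17, 20, 22]

Final merged array: [8, 9, 9, 10, 13, 17, 20, 22]
Total comparisons: 7

The merged array is [8, 9, 9, 10, 13, 17, 20, 22], requiring 7 comparisons. The merge step runs in O(n) time where n is the total number of elements.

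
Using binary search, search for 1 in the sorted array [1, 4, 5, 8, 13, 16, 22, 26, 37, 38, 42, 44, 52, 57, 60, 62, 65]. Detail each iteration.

Binary search for 1 in [1, 4, 5, 8, 13, 16, 22, 26, 37, 38, 42, 44, 52, 57, 60, 62, 65]:

lo=0, hi=16, mid=8, arr[mid]=37 -> 37 > 1, search left half
lo=0, hi=7, mid=3, arr[mid]=8 -> 8 > 1, search left half
lo=0, hi=2, mid=1, arr[mid]=4 -> 4 > 1, search left half
lo=0, hi=0, mid=0, arr[mid]=1 -> Found target at index 0!

Binary search finds 1 at index 0 after 4 comparisons. The search repeatedly halves the search space by comparing with the middle element.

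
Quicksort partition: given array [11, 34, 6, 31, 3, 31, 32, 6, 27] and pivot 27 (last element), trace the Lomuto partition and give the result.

Lomuto partition with pivot = 27:

Initial array: [11, 34, 6, 31, 3, 31, 32, 6, 27]

arr[0]=11 <= 27: swap with position 0, array becomes [11, 34, 6, 31, 3, 31, 32, 6, 27]
arr[1]=34 > 27: no swap
arr[2]=6 <= 27: swap with position 1, array becomes [11, 6, 34, 31, 3, 31, 32, 6, 27]
arr[3]=31 > 27: no swap
arr[4]=3 <= 27: swap with position 2, array becomes [11, 6, 3, 31, 34, 31, 32, 6, 27]
arr[5]=31 > 27: no swap
arr[6]=32 > 27: no swap
arr[7]=6 <= 27: swap with position 3, array becomes [11, 6, 3, 6, 34, 31, 32, 31, 27]

Place pivot at position 4: [11, 6, 3, 6, 27, 31, 32, 31, 34]
Pivot position: 4

After partitioning with pivot 27, the array becomes [11, 6, 3, 6, 27, 31, 32, 31, 34]. The pivot is placed at index 4. All elements to the left of the pivot are <= 27, and all elements to the right are > 27.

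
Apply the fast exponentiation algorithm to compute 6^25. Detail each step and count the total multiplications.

Computing 6^25 by squaring (build up from 6^1; each line after the first costs one multiplication):

6^1 = 6
6^2 = (6^1)^2 = 6^2 = 36
6^3 = 6 * 6^2 = 6 * 36 = 216
6^6 = (6^3)^2 = 216^2 = 46656
6^12 = (6^6)^2 = 46656^2 = 2176782336
6^24 = (6^12)^2 = 2176782336^2 = 4738381338321616896
6^25 = 6 * 6^24 = 6 * 4738381338321616896 = 28430288029929701376

Result: 28430288029929701376
Multiplications needed: 6 (6 lines after 6^1)

6^25 = 28430288029929701376. Using exponentiation by squaring, this requires 6 multiplications. The key idea: if the exponent is even, square the half-power; if odd, multiply by the base once.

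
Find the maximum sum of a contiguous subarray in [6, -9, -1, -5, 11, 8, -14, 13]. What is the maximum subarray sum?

Using Kadane's algorithm on [6, -9, -1, -5, 11, 8, -14, 13]:

Scanning through the array:
Position 1 (value -9): max_ending_here = -3, max_so_far = 6
Position 2 (value -1): max_ending_here = -1, max_so_far = 6
Position 3 (value -5): max_ending_here = -5, max_so_far = 6
Position 4 (value 11): max_ending_here = 11, max_so_far = 11
Position 5 (value 8): max_ending_here = 19, max_so_far = 19
Position 6 (value -14): max_ending_here = 5, max_so_far = 19
Position 7 (value 13): max_ending_here = 18, max_so_far = 19

Maximum subarray: [11, 8]
Maximum sum: 19

The maximum subarray is [11, 8] with sum 19. This subarray runs from index 4 to index 5.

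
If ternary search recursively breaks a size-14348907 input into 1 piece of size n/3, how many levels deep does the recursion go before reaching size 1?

For divide and conquer with division factor 3:

Problem sizes at each level:
Level 0: 14348907
Level 1: 4782969
Level 2: 1594323
Level 3: 531441
Level 4: 177147
Level 5: 59049
Level 6: 19683
Level 7: 6561
Level 8: 2187
Level 9: 729
Level 10: 243
Level 11: 81
Level 12: 27
Level 13: 9
Level 14: 3
Level 15: 1

The root is level 0 and the size-1 base case is level 15 (the tree spans levels 0 through 15, i.e. 16 levels counting the root), so the depth is the number of divisions: log_3(14348907) = 15

The recursion tree depth is log_3(14348907) = 15. At each level, the problem size is divided by 3, so it takes 15 divisions to reduce to a base case of size 1. The algorithm makes 1 recursive call at each level.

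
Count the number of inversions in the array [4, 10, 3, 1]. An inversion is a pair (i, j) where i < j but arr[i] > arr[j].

Finding inversions in [4, 10, 3, 1]:

(0, 2): arr[0]=4 > arr[2]=3
(0, 3): arr[0]=4 > arr[3]=1
(1, 2): arr[1]=10 > arr[2]=3
(1, 3): arr[1]=10 > arr[3]=1
(2, 3): arr[2]=3 > arr[3]=1

Total inversions: 5

The array has 5 inversion(s): (0,2), (0,3), (1,2), (1,3), (2,3). Each pair (i,j) satisfies i < j and arr[i] > arr[j].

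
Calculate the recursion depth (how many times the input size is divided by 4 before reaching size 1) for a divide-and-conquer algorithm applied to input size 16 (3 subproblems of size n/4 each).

For divide and conquer with division factor 4:

Problem sizes at each level:
Level 0: 16
Level 1: 4
Level 2: 1

The root is level 0 and the size-1 base case is level 2 (the tree spans levels 0 through 2, i.e. 3 levels counting the root), so the depth is the number of divisions: log_4(16) = 2

The recursion tree depth is log_4(16) = 2. At each level, the problem size is divided by 4, so it takes 2 divisions to reduce to a base case of size 1. The algorithm makes 3 recursive calls at each level.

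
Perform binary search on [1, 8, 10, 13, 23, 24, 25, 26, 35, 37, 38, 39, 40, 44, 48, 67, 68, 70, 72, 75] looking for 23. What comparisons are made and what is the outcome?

Binary search for 23 in [1, 8, 10, 13, 23, 24, 25, 26, 35, 37, 38, 39, 40, 44, 48, 67, 68, 70, 72, 75]:

lo=0, hi=19, mid=9, arr[mid]=37 -> 37 > 23, search left half
lo=0, hi=8, mid=4, arr[mid]=23 -> Found target at index 4!

Binary search finds 23 at index 4 after 2 comparisons. The search repeatedly halves the search space by comparing with the middle element.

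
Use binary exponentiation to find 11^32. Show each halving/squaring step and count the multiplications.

Computing 11^32 by squaring (build up from 11^1; each line after the first costs one multiplication):

11^1 = 11
11^2 = (11^1)^2 = 11^2 = 121
11^4 = (11^2)^2 = 121^2 = 14641
11^8 = (11^4)^2 = 14641^2 = 214358881
11^16 = (11^8)^2 = 214358881^2 = 45949729863572161
11^32 = (11^16)^2 = 45949729863572161^2 = 2111377674535255285545615254209921

Result: 2111377674535255285545615254209921
Multiplications needed: 5 (5 lines after 11^1)

11^32 = 2111377674535255285545615254209921. Using exponentiation by squaring, this requires 5 multiplications. The key idea: if the exponent is even, square the half-power; if odd, multiply by the base once.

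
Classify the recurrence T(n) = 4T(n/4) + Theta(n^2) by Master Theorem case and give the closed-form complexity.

Master Theorem for T(n) = 4T(n/4) + O(n^2):

a = 4, b = 4, c = 2
log_b(a) = log_4(4) = 1.0000

Case 3: c = 2 > log_4(4) = 1.0000
T(n) = O(n^2) = O(n^2)

For T(n) = 4T(n/4) + O(n^2): log_4(4) = 1.0000. This is Case 3 of the Master Theorem (c > log_b(a), work dominated by root), giving O(n^2).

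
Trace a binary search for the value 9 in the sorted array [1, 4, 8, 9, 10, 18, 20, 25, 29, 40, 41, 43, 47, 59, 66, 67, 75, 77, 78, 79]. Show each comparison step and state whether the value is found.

Binary search for 9 in [1, 4, 8, 9, 10, 18, 20, 25, 29, 40, 41, 43, 47, 59, 66, 67, 75, 77, 78, 79]:

lo=0, hi=19, mid=9, arr[mid]=40 -> 40 > 9, search left half
lo=0, hi=8, mid=4, arr[mid]=10 -> 10 > 9, search left half
lo=0, hi=3, mid=1, arr[mid]=4 -> 4 < 9, search right half
lo=2, hi=3, mid=2, arr[mid]=8 -> 8 < 9, search right half
lo=3, hi=3, mid=3, arr[mid]=9 -> Found target at index 3!

Binary search finds 9 at index 3 after 5 comparisons. The search repeatedly halves the search space by comparing with the middle element.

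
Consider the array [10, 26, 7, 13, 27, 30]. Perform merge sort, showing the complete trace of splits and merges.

Merge sort trace:

Split: [10, 26, 7, 13, 27, 30] -> [10, 26, 7] and [13, 27, 30]
  Split: [10, 26, 7] -> [10] and [26, 7]
    Split: [26, 7] -> [26] and [7]
    Merge: [26] + [7] -> [7, 26]
  Merge: [10] + [7, 26] -> [7, 10, 26]
  Split: [13, 27, 30] -> [13] and [27, 30]
    Split: [27, 30] -> [27] and [30]
    Merge: [27] + [30] -> [27, 30]
  Merge: [13] + [27, 30] -> [13, 27, 30]
Merge: [7, 10, 26] + [13, 27, 30] -> [7, 10, 13, 26, 27, 30]

Final sorted array: [7, 10, 13, 26, 27, 30]

The merge sort proceeds by recursively splitting the array and merging sorted halves.
After all merges, the sorted array is [7, 10, 13, 26, 27, 30].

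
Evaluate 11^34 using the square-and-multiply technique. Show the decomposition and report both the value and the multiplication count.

Computing 11^34 by squaring (build up from 11^1; each line after the first costs one multiplication):

11^1 = 11
11^2 = (11^1)^2 = 11^2 = 121
11^4 = (11^2)^2 = 121^2 = 14641
11^8 = (11^4)^2 = 14641^2 = 214358881
11^16 = (11^8)^2 = 214358881^2 = 45949729863572161
11^17 = 11 * 11^16 = 11 * 45949729863572161 = 505447028499293771
11^34 = (11^17)^2 = 505447028499293771^2 = 255476698618765889551019445759400441

Result: 255476698618765889551019445759400441
Multiplications needed: 6 (6 lines after 11^1)

11^34 = 255476698618765889551019445759400441. Using exponentiation by squaring, this requires 6 multiplications. The key idea: if the exponent is even, square the half-power; if odd, multiply by the base once.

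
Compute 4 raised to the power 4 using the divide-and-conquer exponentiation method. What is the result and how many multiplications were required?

Computing 4^4 by squaring (build up from 4^1; each line after the first costs one multiplication):

4^1 = 4
4^2 = (4^1)^2 = 4^2 = 16
4^4 = (4^2)^2 = 16^2 = 256

Result: 256
Multiplications needed: 2 (2 lines after 4^1)

4^4 = 256. Using exponentiation by squaring, this requires 2 multiplications. The key idea: if the exponent is even, square the half-power; if odd, multiply by the base once.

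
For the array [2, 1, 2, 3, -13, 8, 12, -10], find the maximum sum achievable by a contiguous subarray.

Using Kadane's algorithm on [2, 1, 2, 3, -13, 8, 12, -10]:

Scanning through the array:
Position 1 (value 1): max_ending_here = 3, max_so_far = 3
Position 2 (value 2): max_ending_here = 5, max_so_far = 5
Position 3 (value 3): max_ending_here = 8, max_so_far = 8
Position 4 (value -13): max_ending_here = -5, max_so_far = 8
Position 5 (value 8): max_ending_here = 8, max_so_far = 8
Position 6 (value 12): max_ending_here = 20, max_so_far = 20
Position 7 (value -10): max_ending_here = 10, max_so_far = 20

Maximum subarray: [8, 12]
Maximum sum: 20

The maximum subarray is [8, 12] with sum 20. This subarray runs from index 5 to index 6.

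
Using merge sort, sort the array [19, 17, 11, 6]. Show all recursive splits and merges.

Merge sort trace:

Split: [19, 17, 11, 6] -> [19, 17] and [11, 6]
  Split: [19, 17] -> [19] and [17]
  Merge: [19] + [17] -> [17, 19]
  Split: [11, 6] -> [11] and [6]
  Merge: [11] + [6] -> [6, 11]
Merge: [17, 19] + [6, 11] -> [6, 11, 17, 19]

Final sorted array: [6, 11, 17, 19]

The merge sort proceeds by recursively splitting the array and merging sorted halves.
After all merges, the sorted array is [6, 11, 17, 19].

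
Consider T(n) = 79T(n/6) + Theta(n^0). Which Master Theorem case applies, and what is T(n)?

Master Theorem for T(n) = 79T(n/6) + O(n^0):

a = 79, b = 6, c = 0
log_b(a) = log_6(79) = 2.4386

Case 1: c = 0 < log_6(79) = 2.4386
T(n) = O(n^(log_6 79))

For T(n) = 79T(n/6) + O(n^0): log_6(79) = 2.4386. This is Case 1 of the Master Theorem (c < log_b(a), work dominated by leaves), giving O(n^(log_6 79)).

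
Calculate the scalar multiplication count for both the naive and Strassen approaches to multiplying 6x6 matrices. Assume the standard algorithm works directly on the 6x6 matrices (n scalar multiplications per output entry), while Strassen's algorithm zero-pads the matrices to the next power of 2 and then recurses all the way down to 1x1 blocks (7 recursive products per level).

Matrix multiplication for 6x6 matrices:

Strassen's algorithm requires power-of-2 dimensions. Pad 6x6 to 8x8 (next power of 2).

Standard algorithm: 6^3 = 216 multiplications
Strassen's algorithm: 7^(log2(8)) = 7^3 = 343 multiplications
Difference: 216 - 343 = -127 (Strassen uses MORE here due to padding overhead — for small or just-over-power-of-2 n, padding can outweigh the per-level savings)

Standard: 216 multiplications (6^3). Strassen: 343 multiplications (7^3, after padding to 8x8). Strassen reduces 8 recursive multiplications to 7 at each level.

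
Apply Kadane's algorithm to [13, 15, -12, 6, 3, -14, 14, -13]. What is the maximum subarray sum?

Using Kadane's algorithm on [13, 15, -12, 6, 3, -14, 14, -13]:

Scanning through the array:
Position 1 (value 15): max_ending_here = 28, max_so_far = 28
Position 2 (value -12): max_ending_here = 16, max_so_far = 28
Position 3 (value 6): max_ending_here = 22, max_so_far = 28
Position 4 (value 3): max_ending_here = 25, max_so_far = 28
Position 5 (value -14): max_ending_here = 11, max_so_far = 28
Position 6 (value 14): max_ending_here = 25, max_so_far = 28
Position 7 (value -13): max_ending_here = 12, max_so_far = 28

Maximum subarray: [13, 15]
Maximum sum: 28

The maximum subarray is [13, 15] with sum 28. This subarray runs from index 0 to index 1.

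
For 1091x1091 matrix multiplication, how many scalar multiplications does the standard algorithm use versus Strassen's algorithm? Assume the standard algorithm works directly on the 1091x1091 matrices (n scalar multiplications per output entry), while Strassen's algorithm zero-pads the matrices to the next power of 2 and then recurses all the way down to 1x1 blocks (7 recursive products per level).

Matrix multiplication for 1091x1091 matrices:

Strassen's algorithm requires power-of-2 dimensions. Pad 1091x1091 to 2048x2048 (next power of 2).

Standard algorithm: 1091^3 = 1298596571 multiplications
Strassen's algorithm: 7^(log2(2048)) = 7^11 = 1977326743 multiplications
Difference: 1298596571 - 1977326743 = -678730172 (Strassen uses MORE here due to padding overhead — for small or just-over-power-of-2 n, padding can outweigh the per-level savings)

Standard: 1298596571 multiplications (1091^3). Strassen: 1977326743 multiplications (7^11, after padding to 2048x2048). Strassen reduces 8 recursive multiplications to 7 at each level.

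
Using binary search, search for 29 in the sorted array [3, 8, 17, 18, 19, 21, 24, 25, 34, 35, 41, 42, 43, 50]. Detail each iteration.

Binary search for 29 in [3, 8, 17, 18, 19, 21, 24, 25, 34, 35, 41, 42, 43, 50]:

lo=0, hi=13, mid=6, arr[mid]=24 -> 24 < 29, search right half
lo=7, hi=13, mid=10, arr[mid]=41 -> 41 > 29, search left half
lo=7, hi=9, mid=8, arr[mid]=34 -> 34 > 29, search left half
lo=7, hi=7, mid=7, arr[mid]=25 -> 25 < 29, search right half
lo=8 > hi=7, target 29 not found

Binary search determines that 29 is not in the array after 4 comparisons. The search space was exhausted without finding the target.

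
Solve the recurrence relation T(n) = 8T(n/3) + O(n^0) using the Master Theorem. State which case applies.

Master Theorem for T(n) = 8T(n/3) + O(n^0):

a = 8, b = 3, c = 0
log_b(a) = log_3(8) = 1.8928

Case 1: c = 0 < log_3(8) = 1.8928
T(n) = O(n^(log_3 8))

For T(n) = 8T(n/3) + O(n^0): log_3(8) = 1.8928. This is Case 1 of the Master Theorem (c < log_b(a), work dominated by leaves), giving O(n^(log_3 8)).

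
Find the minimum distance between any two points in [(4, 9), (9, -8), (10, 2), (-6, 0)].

Computing all pairwise distances among 4 points:

d((4, 9), (9, -8)) = 17.72
d((4, 9), (10, 2)) = 9.2195 <-- minimum
d((4, 9), (-6, 0)) = 13.4536
d((9, -8), (10, 2)) = 10.0499
d((9, -8), (-6, 0)) = 17.0
d((10, 2), (-6, 0)) = 16.1245

Closest pair: (4, 9) and (10, 2) with distance 9.2195

The closest pair is (4, 9) and (10, 2) with Euclidean distance 9.2195. For 4 points, brute-force pairwise comparison is shown above. For large n, the divide-and-conquer algorithm (sort by x, recurse on halves, check the dividing strip) achieves O(n log n).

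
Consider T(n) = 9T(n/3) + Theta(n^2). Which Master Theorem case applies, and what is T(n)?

Master Theorem for T(n) = 9T(n/3) + O(n^2):

a = 9, b = 3, c = 2
log_b(a) = log_3(9) = 2.0000

Case 2: c = 2 = log_3(9) = 2.0000
T(n) = O(n^2 log n) = O(n^2 log n)

For T(n) = 9T(n/3) + O(n^2): log_3(9) = 2.0000. This is Case 2 of the Master Theorem (c = log_b(a), equal work at all levels), giving O(n^2 log n).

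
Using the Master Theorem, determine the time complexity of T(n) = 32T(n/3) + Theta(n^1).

Master Theorem for T(n) = 32T(n/3) + O(n^1):

a = 32, b = 3, c = 1
log_b(a) = log_3(32) = 3.1546

Case 1: c = 1 < log_3(32) = 3.1546
T(n) = O(n^(log_3 32))

For T(n) = 32T(n/3) + O(n^1): log_3(32) = 3.1546. This is Case 1 of the Master Theorem (c < log_b(a), work dominated by leaves), giving O(n^(log_3 32)).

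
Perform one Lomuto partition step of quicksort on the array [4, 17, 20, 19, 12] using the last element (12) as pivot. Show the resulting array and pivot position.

Lomuto partition with pivot = 12:

Initial array: [4, 17, 20, 19, 12]

arr[0]=4 <= 12: swap with position 0, array becomes [4, 17, 20, 19, 12]
arr[1]=17 > 12: no swap
arr[2]=20 > 12: no swap
arr[3]=19 > 12: no swap

Place pivot at position 1: [4, 12, 20, 19, 17]
Pivot position: 1

After partitioning with pivot 12, the array becomes [4, 12, 20, 19, 17]. The pivot is placed at index 1. All elements to the left of the pivot are <= 12, and all elements to the right are > 12.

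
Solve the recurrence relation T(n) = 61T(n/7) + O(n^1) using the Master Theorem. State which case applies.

Master Theorem for T(n) = 61T(n/7) + O(n^1):

a = 61, b = 7, c = 1
log_b(a) = log_7(61) = 2.1126

Case 1: c = 1 < log_7(61) = 2.1126
T(n) = O(n^(log_7 61))

For T(n) = 61T(n/7) + O(n^1): log_7(61) = 2.1126. This is Case 1 of the Master Theorem (c < log_b(a), work dominated by leaves), giving O(n^(log_7 61)).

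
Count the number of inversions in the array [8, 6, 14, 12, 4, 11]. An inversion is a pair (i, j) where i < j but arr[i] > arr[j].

Finding inversions in [8, 6, 14, 12, 4, 11]:

(0, 1): arr[0]=8 > arr[1]=6
(0, 4): arr[0]=8 > arr[4]=4
(1, 4): arr[1]=6 > arr[4]=4
(2, 3): arr[2]=14 > arr[3]=12
(2, 4): arr[2]=14 > arr[4]=4
(2, 5): arr[2]=14 > arr[5]=11
(3, 4): arr[3]=12 > arr[4]=4
(3, 5): arr[3]=12 > arr[5]=11

Total inversions: 8

The array has 8 inversion(s): (0,1), (0,4), (1,4), (2,3), (2,4), (2,5), (3,4), (3,5). Each pair (i,j) satisfies i < j and arr[i] > arr[j].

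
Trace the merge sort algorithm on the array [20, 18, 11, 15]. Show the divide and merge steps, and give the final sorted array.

Merge sort trace:

Split: [20, 18, 11, 15] -> [20, 18] and [11, 15]
  Split: [20, 18] -> [20] and [18]
  Merge: [20] + [18] -> [18, 20]
  Split: [11, 15] -> [11] and [15]
  Merge: [11] + [15] -> [11, 15]
Merge: [18, 20] + [11, 15] -> [11, 15, 18, 20]

Final sorted array: [11, 15, 18, 20]

The merge sort proceeds by recursively splitting the array and merging sorted halves.
After all merges, the sorted array is [11, 15, 18, 20].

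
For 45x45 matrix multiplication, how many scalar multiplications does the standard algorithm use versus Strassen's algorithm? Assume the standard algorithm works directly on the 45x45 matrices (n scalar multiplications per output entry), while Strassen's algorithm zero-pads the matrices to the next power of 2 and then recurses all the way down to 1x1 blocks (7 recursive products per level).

Matrix multiplication for 45x45 matrices:

Strassen's algorithm requires power-of-2 dimensions. Pad 45x45 to 64x64 (next power of 2).

Standard algorithm: 45^3 = 91125 multiplications
Strassen's algorithm: 7^(log2(64)) = 7^6 = 117649 multiplications
Difference: 91125 - 117649 = -26524 (Strassen uses MORE here due to padding overhead — for small or just-over-power-of-2 n, padding can outweigh the per-level savings)

Standard: 91125 multiplications (45^3). Strassen: 117649 multiplications (7^6, after padding to 64x64). Strassen reduces 8 recursive multiplications to 7 at each level.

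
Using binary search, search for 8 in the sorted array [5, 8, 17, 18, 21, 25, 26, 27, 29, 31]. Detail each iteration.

Binary search for 8 in [5, 8, 17, 18, 21, 25, 26, 27, 29, 31]:

lo=0, hi=9, mid=4, arr[mid]=21 -> 21 > 8, search left half
lo=0, hi=3, mid=1, arr[mid]=8 -> Found target at index 1!

Binary search finds 8 at index 1 after 2 comparisons. The search repeatedly halves the search space by comparing with the middle element.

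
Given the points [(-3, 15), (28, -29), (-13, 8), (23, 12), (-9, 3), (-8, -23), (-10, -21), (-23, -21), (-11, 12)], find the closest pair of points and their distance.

Computing all pairwise distances among 9 points:

d((-3, 15), (28, -29)) = 53.8238
d((-3, 15), (-13, 8)) = 12.2066
d((-3, 15), (23, 12)) = 26.1725
d((-3, 15), (-9, 3)) = 13.4164
d((-3, 15), (-8, -23)) = 38.3275
d((-3, 15), (-10, -21)) = 36.6742
d((-3, 15), (-23, -21)) = 41.1825
d((-3, 15), (-11, 12)) = 8.544
d((28, -29), (-13, 8)) = 55.2268
d((28, -29), (23, 12)) = 41.3038
d((28, -29), (-9, 3)) = 48.9183
d((28, -29), (-8, -23)) = 36.4966
d((28, -29), (-10, -21)) = 38.833
d((28, -29), (-23, -21)) = 51.6236
d((28, -29), (-11, 12)) = 56.5862
d((-13, 8), (23, 12)) = 36.2215
d((-13, 8), (-9, 3)) = 6.4031
d((-13, 8), (-8, -23)) = 31.4006
d((-13, 8), (-10, -21)) = 29.1548
d((-13, 8), (-23, -21)) = 30.6757
d((-13, 8), (-11, 12)) = 4.4721
d((23, 12), (-9, 3)) = 33.2415
d((23, 12), (-8, -23)) = 46.7547
d((23, 12), (-10, -21)) = 46.669
d((23, 12), (-23, -21)) = 56.6127
d((23, 12), (-11, 12)) = 34.0
d((-9, 3), (-8, -23)) = 26.0192
d((-9, 3), (-10, -21)) = 24.0208
d((-9, 3), (-23, -21)) = 27.7849
d((-9, 3), (-11, 12)) = 9.2195
d((-8, -23), (-10, -21)) = 2.8284 <-- minimum
d((-8, -23), (-23, -21)) = 15.1327
d((-8, -23), (-11, 12)) = 35.1283
d((-10, -21), (-23, -21)) = 13.0
d((-10, -21), (-11, 12)) = 33.0151
d((-23, -21), (-11, 12)) = 35.1141

Closest pair: (-8, -23) and (-10, -21) with distance 2.8284

The closest pair is (-8, -23) and (-10, -21) with Euclidean distance 2.8284. For 9 points, brute-force pairwise comparison is shown above. For large n, the divide-and-conquer algorithm (sort by x, recurse on halves, check the dividing strip) achieves O(n log n).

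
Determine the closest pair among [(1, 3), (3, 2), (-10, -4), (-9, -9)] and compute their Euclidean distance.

Computing all pairwise distances among 4 points:

d((1, 3), (3, 2)) = 2.2361 <-- minimum
d((1, 3), (-10, -4)) = 13.0384
d((1, 3), (-9, -9)) = 15.6205
d((3, 2), (-10, -4)) = 14.3178
d((3, 2), (-9, -9)) = 16.2788
d((-10, -4), (-9, -9)) = 5.099

Closest pair: (1, 3) and (3, 2) with distance 2.2361

The closest pair is (1, 3) and (3, 2) with Euclidean distance 2.2361. For 4 points, brute-force pairwise comparison is shown above. For large n, the divide-and-conquer algorithm (sort by x, recurse on halves, check the dividing strip) achieves O(n log n).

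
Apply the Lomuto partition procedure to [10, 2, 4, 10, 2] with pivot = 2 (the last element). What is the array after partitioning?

Lomuto partition with pivot = 2:

Initial array: [10, 2, 4, 10, 2]

arr[0]=10 > 2: no swap
arr[1]=2 <= 2: swap with position 0, array becomes [2, 10, 4, 10, 2]
arr[2]=4 > 2: no swap
arr[3]=10 > 2: no swap

Place pivot at position 1: [2, 2, 4, 10, 10]
Pivot position: 1

After partitioning with pivot 2, the array becomes [2, 2, 4, 10, 10]. The pivot is placed at index 1. All elements to the left of the pivot are <= 2, and all elements to the right are > 2.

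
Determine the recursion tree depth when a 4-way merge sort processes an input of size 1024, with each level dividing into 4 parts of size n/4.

For divide and conquer with division factor 4:

Problem sizes at each level:
Level 0: 1024
Level 1: 256
Level 2: 64
Level 3: 16
Level 4: 4
Level 5: 1

The root is level 0 and the size-1 base case is level 5 (the tree spans levels 0 through 5, i.e. 6 levels counting the root), so the depth is the number of divisions: log_4(1024) = 5

The recursion tree depth is log_4(1024) = 5. At each level, the problem size is divided by 4, so it takes 5 divisions to reduce to a base case of size 1. The algorithm makes 4 recursive calls at each level.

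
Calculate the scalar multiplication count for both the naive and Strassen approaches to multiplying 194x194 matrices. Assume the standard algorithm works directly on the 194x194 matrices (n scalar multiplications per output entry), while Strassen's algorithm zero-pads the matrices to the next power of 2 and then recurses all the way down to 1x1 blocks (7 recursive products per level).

Matrix multiplication for 194x194 matrices:

Strassen's algorithm requires power-of-2 dimensions. Pad 194x194 to 256x256 (next power of 2).

Standard algorithm: 194^3 = 7301384 multiplications
Strassen's algorithm: 7^(log2(256)) = 7^8 = 5764801 multiplications
Savings: 7301384 - 5764801 = 1536583 multiplications

Standard: 7301384 multiplications (194^3). Strassen: 5764801 multiplications (7^8, after padding to 256x256). Strassen reduces 8 recursive multiplications to 7 at each level.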